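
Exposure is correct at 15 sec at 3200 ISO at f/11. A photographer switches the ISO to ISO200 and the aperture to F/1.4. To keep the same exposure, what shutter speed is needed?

4 s

ISO: 3200 → 1600 → 800 → 400 → 200 — 4 stops dropped (darker).
Aperture: f/11 → f/8 → f/5.6 → f/4 → f/2.8 → f/2 → f/1.4 — 6 stops wider (brighter).
Net change so far: 2 stops brighter. Offset with the shutter speed: 15 → 8 → 4.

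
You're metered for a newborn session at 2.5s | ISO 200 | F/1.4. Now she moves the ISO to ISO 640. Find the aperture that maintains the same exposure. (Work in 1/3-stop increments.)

ISO: 200 → 250 → 320 → 400 → 500 → 640 — 1 2/3 stops raised (brighter).
Need 1 2/3 stops darker from the aperture: f/1.4 → f/1.6 → f/1.8 → f/2 → f/2.2 → f/2.5.

f/2.5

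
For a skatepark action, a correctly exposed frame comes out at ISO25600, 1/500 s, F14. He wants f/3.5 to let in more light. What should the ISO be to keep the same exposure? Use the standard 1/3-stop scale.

ISO 1600

Aperture: f/14 → f/13 → f/11 → f/10 → f/9 → f/8 → f/7.1 → f/6.3 → f/5.6 → f/5 → f/4.5 → f/4 → f/3.5 — 4 stops larger aperture (brighter).
Need 4 stops darker from the ISO: 25600 → 20000 → 16000 → 12800 → 10000 → 8000 → 6400 → 5000 → 4000 → 3200 → 2500 → 2000 → 1600.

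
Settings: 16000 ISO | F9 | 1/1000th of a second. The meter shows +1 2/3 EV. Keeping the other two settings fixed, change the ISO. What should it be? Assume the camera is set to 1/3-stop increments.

Overexposed by 1 2/3 stops → need 1 2/3 stops darker.
ISO: 16000 → 12800 → 10000 → 8000 → 6400 → 5000.

ISO 5000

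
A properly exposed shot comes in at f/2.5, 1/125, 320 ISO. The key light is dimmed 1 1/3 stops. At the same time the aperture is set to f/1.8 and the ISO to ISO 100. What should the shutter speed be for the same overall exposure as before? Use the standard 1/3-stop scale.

1/30s

Scene light: 1 1/3 stops darker.
Aperture: f/2.5 → f/2.2 → f/2 → f/1.8 — 1 stop wider (brighter).
ISO: 320 → 250 → 200 → 160 → 125 → 100 — 1 2/3 stops dropped (darker).
Net so far: 2 stops darker. Shutter speed: 1/125 → 1/100 → 1/80 → 1/60 → 1/50 → 1/40 → 1/30.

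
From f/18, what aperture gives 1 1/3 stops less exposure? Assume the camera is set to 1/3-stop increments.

f/29

Aperture: f/18 → f/20 → f/22 → f/25 → f/29 — 1 1/3 stops stopped down (darker).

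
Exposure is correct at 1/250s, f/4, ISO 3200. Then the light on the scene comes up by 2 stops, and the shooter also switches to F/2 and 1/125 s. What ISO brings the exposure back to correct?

Scene light: 2 stops brighter.
Aperture: f/4 → f/2.8 → f/2 — 2 stops larger aperture (brighter).
Shutter speed: 1/250 → 1/125 — 1 stop slower (brighter).
Net so far: 5 stops brighter. ISO: 3200 → 1600 → 800 → 400 → 200 → 100.

ISO 100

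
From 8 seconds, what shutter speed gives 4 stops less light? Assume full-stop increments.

Shutter speed: 8 → 4 → 2 → 1 → 1/2 — 4 stops shorter (darker).

1/2s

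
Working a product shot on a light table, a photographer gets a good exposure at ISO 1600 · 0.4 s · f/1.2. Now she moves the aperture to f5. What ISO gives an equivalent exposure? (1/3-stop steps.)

Aperture: f/1.2 → f/1.4 → f/1.6 → f/1.8 → f/2 → f/2.2 → f/2.5 → f/2.8 → f/3.2 → f/3.5 → f/4 → f/4.5 → f/5 — 4 stops smaller aperture (darker).
Need 4 stops brighter from the ISO: 1600 → 2000 → 2500 → 3200 → 4000 → 5000 → 6400 → 8000 → 10000 → 12800 → 16000 → 20000 → 25600.

ISO 25600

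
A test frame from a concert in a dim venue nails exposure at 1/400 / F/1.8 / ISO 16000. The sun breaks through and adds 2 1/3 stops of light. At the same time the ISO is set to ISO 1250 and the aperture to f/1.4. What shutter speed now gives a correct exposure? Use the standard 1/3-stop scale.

1/250s

Scene light: 2 1/3 stops brighter.
ISO: 16000 → 12800 → 10000 → 8000 → 6400 → 5000 → 4000 → 3200 → 2500 → 2000 → 1600 → 1250 — 3 2/3 stops dropped (darker).
Aperture: f/1.8 → f/1.6 → f/1.4 — 2/3 stop opened up (brighter).
Net so far: 2/3 stop darker. Shutter speed: 1/400 → 1/320 → 1/250.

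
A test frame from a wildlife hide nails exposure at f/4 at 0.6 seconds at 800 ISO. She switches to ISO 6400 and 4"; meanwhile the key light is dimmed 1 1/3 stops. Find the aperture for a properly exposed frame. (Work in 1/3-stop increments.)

Scene light: 1 1/3 stops darker.
ISO: 800 → 1000 → 1250 → 1600 → 2000 → 2500 → 3200 → 4000 → 5000 → 6400 — 3 stops raised (brighter).
Shutter speed: 0.6 → 0.8 → 1 → 1.3 → 1.6 → 2 → 2.5 → 3.2 → 4 — 2 2/3 stops longer (brighter).
Net so far: 4 1/3 stops brighter. Aperture: f/4 → f/4.5 → f/5 → f/5.6 → f/6.3 → f/7.1 → f/8 → f/9 → f/10 → f/11 → f/13 → f/14 → f/16 → f/18.

f/18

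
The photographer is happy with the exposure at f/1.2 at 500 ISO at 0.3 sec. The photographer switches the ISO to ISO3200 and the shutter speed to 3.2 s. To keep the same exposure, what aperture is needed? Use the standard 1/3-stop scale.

ISO: 500 → 640 → 800 → 1000 → 1250 → 1600 → 2000 → 2500 → 3200 — 2 2/3 stops raised (brighter).
Shutter speed: 0.3 → 0.4 → 0.5 → 0.6 → 0.8 → 1 → 1.3 → 1.6 → 2 → 2.5 → 3.2 — 3 1/3 stops slower (brighter).
Net change so far: 6 stops brighter. Offset with the aperture: f/1.2 → f/1.4 → f/1.6 → f/1.8 → f/2 → f/2.2 → f/2.5 → f/2.8 → f/3.2 → f/3.5 → f/4 → f/4.5 → f/5 → f/5.6 → f/6.3 → f/7.1 → f/8 → f/9 → f/10.

f/10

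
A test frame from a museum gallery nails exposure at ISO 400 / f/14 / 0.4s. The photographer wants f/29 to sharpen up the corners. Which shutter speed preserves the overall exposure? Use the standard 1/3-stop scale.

Aperture: f/14 → f/16 → f/18 → f/20 → f/22 → f/25 → f/29 — 2 stops narrower (darker).
Need 2 stops brighter from the shutter speed: 0.4 → 0.5 → 0.6 → 0.8 → 1 → 1.3 → 1.6.

1.6 s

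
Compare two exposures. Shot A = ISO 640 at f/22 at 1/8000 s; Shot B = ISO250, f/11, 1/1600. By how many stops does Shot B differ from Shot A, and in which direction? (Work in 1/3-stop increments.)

Aperture: f/22 → f/20 → f/18 → f/16 → f/14 → f/13 → f/11 — 2 stops opened up (brighter).
Shutter speed: 1/8000 → 1/6400 → 1/5000 → 1/4000 → 1/3200 → 1/2500 → 1/2000 → 1/1600 — 2 1/3 stops slower (brighter).
ISO: 640 → 500 → 400 → 320 → 250 — 1 1/3 stops lower (darker).
Net: +2 +2 1/3 −1 1/3 = +3 stops.

3 stops brighter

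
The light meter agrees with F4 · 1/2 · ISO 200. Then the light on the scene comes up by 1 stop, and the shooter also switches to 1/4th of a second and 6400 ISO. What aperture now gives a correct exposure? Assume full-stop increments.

Scene light: 1 stop brighter.
Shutter speed: 1/2 → 1/4 — 1 stop faster (darker).
ISO: 200 → 400 → 800 → 1600 → 3200 → 6400 — 5 stops higher (brighter).
Net so far: 5 stops brighter. Aperture: f/4 → f/5.6 → f/8 → f/11 → f/16 → f/22.

f/22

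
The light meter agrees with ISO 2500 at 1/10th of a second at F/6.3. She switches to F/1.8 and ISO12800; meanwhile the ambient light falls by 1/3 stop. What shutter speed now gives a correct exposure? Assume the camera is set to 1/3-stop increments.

1/500s

Scene light: 1/3 stop darker.
Aperture: f/6.3 → f/5.6 → f/5 → f/4.5 → f/4 → f/3.5 → f/3.2 → f/2.8 → f/2.5 → f/2.2 → f/2 → f/1.8 — 3 2/3 stops wider (brighter).
ISO: 2500 → 3200 → 4000 → 5000 → 6400 → 8000 → 10000 → 12800 — 2 1/3 stops raised (brighter).
Net so far: 5 2/3 stops brighter. Shutter speed: 1/10 → 1/13 → 1/15 → 1/20 → 1/25 → 1/30 → 1/40 → 1/50 → 1/60 → 1/80 → 1/100 → 1/125 → 1/160 → 1/200 → 1/250 → 1/320 → 1/400 → 1/500.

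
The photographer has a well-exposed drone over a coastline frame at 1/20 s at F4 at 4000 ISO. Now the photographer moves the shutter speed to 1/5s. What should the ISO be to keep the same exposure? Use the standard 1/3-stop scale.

Shutter speed: 1/20 → 1/15 → 1/13 → 1/10 → 1/8 → 1/6 → 1/5 — 2 stops longer (brighter).
Need 2 stops darker from the ISO: 4000 → 3200 → 2500 → 2000 → 1600 → 1250 → 1000.

ISO 1000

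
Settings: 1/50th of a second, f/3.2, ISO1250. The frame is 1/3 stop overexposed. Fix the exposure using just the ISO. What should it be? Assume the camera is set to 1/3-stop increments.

ISO 1000

Overexposed by 1/3 stop → need 1/3 stop darker.
ISO: 1250 → 1000.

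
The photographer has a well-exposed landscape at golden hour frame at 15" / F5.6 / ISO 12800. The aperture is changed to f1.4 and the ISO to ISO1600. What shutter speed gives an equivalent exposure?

8 s

Aperture: f/5.6 → f/4 → f/2.8 → f/2 → f/1.4 — 4 stops opened up (brighter).
ISO: 12800 → 6400 → 3200 → 1600 — 3 stops dropped (darker).
Net change so far: 1 stop brighter. Offset with the shutter speed: 15 → 8.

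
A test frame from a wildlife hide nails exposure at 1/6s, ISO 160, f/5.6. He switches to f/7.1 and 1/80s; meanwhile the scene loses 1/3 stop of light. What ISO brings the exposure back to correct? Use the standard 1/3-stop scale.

Scene light: 1/3 stop darker.
Aperture: f/5.6 → f/6.3 → f/7.1 — 2/3 stop narrower (darker).
Shutter speed: 1/6 → 1/8 → 1/10 → 1/13 → 1/15 → 1/20 → 1/25 → 1/30 → 1/40 → 1/50 → 1/60 → 1/80 — 3 2/3 stops faster (darker).
Net so far: 4 2/3 stops darker. ISO: 160 → 200 → 250 → 320 → 400 → 500 → 640 → 800 → 1000 → 1250 → 1600 → 2000 → 2500 → 3200 → 4000.

ISO 4000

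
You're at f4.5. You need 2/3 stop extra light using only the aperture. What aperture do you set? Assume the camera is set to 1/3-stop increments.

Aperture: f/4.5 → f/4 → f/3.5 — 2/3 stop larger aperture (brighter).

f/3.5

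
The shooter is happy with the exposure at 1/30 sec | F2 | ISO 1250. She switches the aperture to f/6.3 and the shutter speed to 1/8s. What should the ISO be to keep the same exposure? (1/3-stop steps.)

Aperture: f/2 → f/2.2 → f/2.5 → f/2.8 → f/3.2 → f/3.5 → f/4 → f/4.5 → f/5 → f/5.6 → f/6.3 — 3 1/3 stops stopped down (darker).
Shutter speed: 1/30 → 1/25 → 1/20 → 1/15 → 1/13 → 1/10 → 1/8 — 2 stops longer (brighter).
Net change so far: 1 1/3 stops darker. Offset with the ISO: 1250 → 1600 → 2000 → 2500 → 3200.

ISO 3200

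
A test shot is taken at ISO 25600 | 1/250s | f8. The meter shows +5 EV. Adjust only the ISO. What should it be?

ISO 800

Overexposed by 5 stops → need 5 stops darker.
ISO: 25600 → 12800 → 6400 → 3200 → 1600 → 800.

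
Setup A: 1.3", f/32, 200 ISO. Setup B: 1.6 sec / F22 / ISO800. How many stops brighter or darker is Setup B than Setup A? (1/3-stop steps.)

Aperture: f/32 → f/29 → f/25 → f/22 — 1 stop wider (brighter).
Shutter speed: 1.3 → 1.6 — 1/3 stop longer (brighter).
ISO: 200 → 250 → 320 → 400 → 500 → 640 → 800 — 2 stops higher (brighter).
Net: +1 +1/3 +2 = +3 1/3 stops.

3 1/3 stops brighter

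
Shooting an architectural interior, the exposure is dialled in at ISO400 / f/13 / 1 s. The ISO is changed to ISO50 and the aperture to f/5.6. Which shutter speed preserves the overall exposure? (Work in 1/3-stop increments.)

ISO: 400 → 320 → 250 → 200 → 160 → 125 → 100 → 80 → 64 → 50 — 3 stops dropped (darker).
Aperture: f/13 → f/11 → f/10 → f/9 → f/8 → f/7.1 → f/6.3 → f/5.6 — 2 1/3 stops opened up (brighter).
Net change so far: 2/3 stop darker. Offset with the shutter speed: 1 → 1.3 → 1.6.

1.6 s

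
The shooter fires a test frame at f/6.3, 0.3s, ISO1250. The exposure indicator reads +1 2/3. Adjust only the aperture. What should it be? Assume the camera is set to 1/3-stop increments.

Overexposed by 1 2/3 stops → need 1 2/3 stops darker.
Aperture: f/6.3 → f/7.1 → f/8 → f/9 → f/10 → f/11.

f/11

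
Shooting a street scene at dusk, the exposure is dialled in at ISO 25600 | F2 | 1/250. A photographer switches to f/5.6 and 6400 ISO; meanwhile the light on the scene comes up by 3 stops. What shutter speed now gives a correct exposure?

Scene light: 3 stops brighter.
Aperture: f/2 → f/2.8 → f/4 → f/5.6 — 3 stops smaller aperture (darker).
ISO: 25600 → 12800 → 6400 — 2 stops dropped (darker).
Net so far: 2 stops darker. Shutter speed: 1/250 → 1/125 → 1/60.

1/60s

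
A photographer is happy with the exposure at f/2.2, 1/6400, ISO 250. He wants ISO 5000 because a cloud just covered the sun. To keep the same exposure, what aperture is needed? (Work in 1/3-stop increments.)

f/10

ISO: 250 → 320 → 400 → 500 → 640 → 800 → 1000 → 1250 → 1600 → 2000 → 2500 → 3200 → 4000 → 5000 — 4 1/3 stops raised (brighter).
Need 4 1/3 stops darker from the aperture: f/2.2 → f/2.5 → f/2.8 → f/3.2 → f/3.5 → f/4 → f/4.5 → f/5 → f/5.6 → f/6.3 → f/7.1 → f/8 → f/9 → f/10.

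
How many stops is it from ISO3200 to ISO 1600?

1 stop

3200 → 1600 — count the steps: 1 stop.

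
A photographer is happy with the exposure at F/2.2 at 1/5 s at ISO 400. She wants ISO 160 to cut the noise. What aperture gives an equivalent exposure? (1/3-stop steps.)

ISO: 400 → 320 → 250 → 200 → 160 — 1 1/3 stops lower (darker).
Need 1 1/3 stops brighter from the aperture: f/2.2 → f/2 → f/1.8 → f/1.6 → f/1.4.

f/1.4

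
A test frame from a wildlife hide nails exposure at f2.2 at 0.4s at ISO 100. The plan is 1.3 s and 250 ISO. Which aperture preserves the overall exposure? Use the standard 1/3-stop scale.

Shutter speed: 0.4 → 0.5 → 0.6 → 0.8 → 1 → 1.3 — 1 2/3 stops slower (brighter).
ISO: 100 → 125 → 160 → 200 → 250 — 1 1/3 stops higher (brighter).
Net change so far: 3 stops brighter. Offset with the aperture: f/2.2 → f/2.5 → f/2.8 → f/3.2 → f/3.5 → f/4 → f/4.5 → f/5 → f/5.6 → f/6.3.

f/6.3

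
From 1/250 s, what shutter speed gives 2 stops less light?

1/1000s

Shutter speed: 1/250 → 1/500 → 1/1000 — 2 stops shorter (darker).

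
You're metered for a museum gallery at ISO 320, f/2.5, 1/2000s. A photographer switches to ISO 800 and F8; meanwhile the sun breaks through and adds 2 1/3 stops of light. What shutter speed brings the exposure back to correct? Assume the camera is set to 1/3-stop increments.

1/2500s

Scene light: 2 1/3 stops brighter.
ISO: 320 → 400 → 500 → 640 → 800 — 1 1/3 stops raised (brighter).
Aperture: f/2.5 → f/2.8 → f/3.2 → f/3.5 → f/4 → f/4.5 → f/5 → f/5.6 → f/6.3 → f/7.1 → f/8 — 3 1/3 stops smaller aperture (darker).
Net so far: 1/3 stop brighter. Shutter speed: 1/2000 → 1/2500.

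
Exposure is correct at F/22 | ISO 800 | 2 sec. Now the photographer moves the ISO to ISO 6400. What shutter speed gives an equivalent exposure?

1/4s

ISO: 800 → 1600 → 3200 → 6400 — 3 stops higher (brighter).
Need 3 stops darker from the shutter speed: 2 → 1 → 1/2 → 1/4.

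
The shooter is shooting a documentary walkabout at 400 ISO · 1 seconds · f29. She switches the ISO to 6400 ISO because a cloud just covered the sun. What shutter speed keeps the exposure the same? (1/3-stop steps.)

1/15s

ISO: 400 → 500 → 640 → 800 → 1000 → 1250 → 1600 → 2000 → 2500 → 3200 → 4000 → 5000 → 6400 — 4 stops higher (brighter).
Need 4 stops darker from the shutter speed: 1 → 0.8 → 0.6 → 0.5 → 0.4 → 0.3 → 1/4 → 1/5 → 1/6 → 1/8 → 1/10 → 1/13 → 1/15.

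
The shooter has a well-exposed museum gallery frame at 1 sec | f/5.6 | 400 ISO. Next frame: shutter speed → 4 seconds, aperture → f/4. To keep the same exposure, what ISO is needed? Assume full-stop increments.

Shutter speed: 1 → 2 → 4 — 2 stops longer (brighter).
Aperture: f/5.6 → f/4 — 1 stop wider (brighter).
Net change so far: 3 stops brighter. Offset with the ISO: 400 → 200 → 100 → 50.

ISO 50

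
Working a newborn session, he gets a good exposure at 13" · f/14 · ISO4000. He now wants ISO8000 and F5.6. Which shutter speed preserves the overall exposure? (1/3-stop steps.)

ISO: 4000 → 5000 → 6400 → 8000 — 1 stop higher (brighter).
Aperture: f/14 → f/13 → f/11 → f/10 → f/9 → f/8 → f/7.1 → f/6.3 → f/5.6 — 2 2/3 stops wider (brighter).
Net change so far: 3 2/3 stops brighter. Offset with the shutter speed: 13 → 10 → 8 → 6 → 5 → 4 → 3.2 → 2.5 → 2 → 1.6 → 1.3 → 1.

1 s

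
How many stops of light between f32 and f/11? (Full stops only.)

f/32 → f/22 → f/16 → f/11 — count the steps: 3 stops.

3 stops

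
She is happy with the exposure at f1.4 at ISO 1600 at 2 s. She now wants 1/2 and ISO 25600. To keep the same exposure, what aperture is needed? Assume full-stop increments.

f/2.8

Shutter speed: 2 → 1 → 1/2 — 2 stops faster (darker).
ISO: 1600 → 3200 → 6400 → 12800 → 25600 — 4 stops higher (brighter).
Net change so far: 2 stops brighter. Offset with the aperture: f/1.4 → f/2 → f/2.8.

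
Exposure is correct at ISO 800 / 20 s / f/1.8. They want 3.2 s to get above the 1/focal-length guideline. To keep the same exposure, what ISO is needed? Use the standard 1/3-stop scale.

Shutter speed: 20 → 15 → 13 → 10 → 8 → 6 → 5 → 4 → 3.2 — 2 2/3 stops shorter (darker).
Need 2 2/3 stops brighter from the ISO: 800 → 1000 → 1250 → 1600 → 2000 → 2500 → 3200 → 4000 → 5000.

ISO 5000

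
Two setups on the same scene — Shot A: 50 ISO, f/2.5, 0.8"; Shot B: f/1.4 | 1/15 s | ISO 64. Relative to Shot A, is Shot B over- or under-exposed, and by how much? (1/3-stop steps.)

Aperture: f/2.5 → f/2.2 → f/2 → f/1.8 → f/1.6 → f/1.4 — 1 2/3 stops larger aperture (brighter).
Shutter speed: 0.8 → 0.6 → 0.5 → 0.4 → 0.3 → 1/4 → 1/5 → 1/6 → 1/8 → 1/10 → 1/13 → 1/15 — 3 2/3 stops faster (darker).
ISO: 50 → 64 — 1/3 stop higher (brighter).
Net: +1 2/3 −3 2/3 +1/3 = −1 2/3 stops.

1 2/3 stops darker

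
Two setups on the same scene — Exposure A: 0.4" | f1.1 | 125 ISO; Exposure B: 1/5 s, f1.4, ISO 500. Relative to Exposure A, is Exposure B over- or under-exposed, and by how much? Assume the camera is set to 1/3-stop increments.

Aperture: f/1.1 → f/1.2 → f/1.4 — 2/3 stop narrower (darker).
Shutter speed: 0.4 → 0.3 → 1/4 → 1/5 — 1 stop shorter (darker).
ISO: 125 → 160 → 200 → 250 → 320 → 400 → 500 — 2 stops raised (brighter).
Net: −2/3 −1 +2 = +1/3 stops.

1/3 stop brighter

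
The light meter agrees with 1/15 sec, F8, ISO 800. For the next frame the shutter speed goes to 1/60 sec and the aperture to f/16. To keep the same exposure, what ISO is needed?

Shutter speed: 1/15 → 1/30 → 1/60 — 2 stops shorter (darker).
Aperture: f/8 → f/11 → f/16 — 2 stops stopped down (darker).
Net change so far: 4 stops darker. Offset with the ISO: 800 → 1600 → 3200 → 6400 → 12800.

ISO 12800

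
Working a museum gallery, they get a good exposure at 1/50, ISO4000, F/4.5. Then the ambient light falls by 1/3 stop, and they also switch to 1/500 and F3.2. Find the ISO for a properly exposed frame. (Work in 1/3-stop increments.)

Scene light: 1/3 stop darker.
Shutter speed: 1/50 → 1/60 → 1/80 → 1/100 → 1/125 → 1/160 → 1/200 → 1/250 → 1/320 → 1/400 → 1/500 — 3 1/3 stops faster (darker).
Aperture: f/4.5 → f/4 → f/3.5 → f/3.2 — 1 stop larger aperture (brighter).
Net so far: 2 2/3 stops darker. ISO: 4000 → 5000 → 6400 → 8000 → 10000 → 12800 → 16000 → 20000 → 25600.

ISO 25600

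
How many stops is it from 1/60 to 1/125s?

1 stop

1/60 → 1/125 — count the steps: 1 stop.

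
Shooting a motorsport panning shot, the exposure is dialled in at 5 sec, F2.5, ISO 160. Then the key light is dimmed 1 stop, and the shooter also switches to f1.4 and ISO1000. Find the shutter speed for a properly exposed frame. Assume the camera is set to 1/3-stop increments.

Scene light: 1 stop darker.
Aperture: f/2.5 → f/2.2 → f/2 → f/1.8 → f/1.6 → f/1.4 — 1 2/3 stops wider (brighter).
ISO: 160 → 200 → 250 → 320 → 400 → 500 → 640 → 800 → 1000 — 2 2/3 stops higher (brighter).
Net so far: 3 1/3 stops brighter. Shutter speed: 5 → 4 → 3.2 → 2.5 → 2 → 1.6 → 1.3 → 1 → 0.8 → 0.6 → 0.5.

0.5 s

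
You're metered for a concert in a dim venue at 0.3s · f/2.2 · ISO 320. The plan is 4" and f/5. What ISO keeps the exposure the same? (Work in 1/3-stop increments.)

Shutter speed: 0.3 → 0.4 → 0.5 → 0.6 → 0.8 → 1 → 1.3 → 1.6 → 2 → 2.5 → 3.2 → 4 — 3 2/3 stops slower (brighter).
Aperture: f/2.2 → f/2.5 → f/2.8 → f/3.2 → f/3.5 → f/4 → f/4.5 → f/5 — 2 1/3 stops stopped down (darker).
Net change so far: 1 1/3 stops brighter. Offset with the ISO: 320 → 250 → 200 → 160 → 125.

ISO 125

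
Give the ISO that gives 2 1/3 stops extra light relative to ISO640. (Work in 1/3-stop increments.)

ISO 3200

ISO: 640 → 800 → 1000 → 1250 → 1600 → 2000 → 2500 → 3200 — 2 1/3 stops raised (brighter).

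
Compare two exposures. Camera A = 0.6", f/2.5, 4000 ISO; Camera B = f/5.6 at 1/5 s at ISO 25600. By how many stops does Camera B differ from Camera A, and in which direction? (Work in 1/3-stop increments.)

Aperture: f/2.5 → f/2.8 → f/3.2 → f/3.5 → f/4 → f/4.5 → f/5 → f/5.6 — 2 1/3 stops smaller aperture (darker).
Shutter speed: 0.6 → 0.5 → 0.4 → 0.3 → 1/4 → 1/5 — 1 2/3 stops shorter (darker).
ISO: 4000 → 5000 → 6400 → 8000 → 10000 → 12800 → 16000 → 20000 → 25600 — 2 2/3 stops raised (brighter).
Net: −2 1/3 −1 2/3 +2 2/3 = −1 1/3 stops.

1 1/3 stops darker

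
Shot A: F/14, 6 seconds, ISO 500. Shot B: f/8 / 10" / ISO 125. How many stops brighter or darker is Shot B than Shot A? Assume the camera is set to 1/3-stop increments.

Aperture: f/14 → f/13 → f/11 → f/10 → f/9 → f/8 — 1 2/3 stops opened up (brighter).
Shutter speed: 6 → 8 → 10 — 2/3 stop slower (brighter).
ISO: 500 → 400 → 320 → 250 → 200 → 160 → 125 — 2 stops dropped (darker).
Net: +1 2/3 +2/3 −2 = +1/3 stops.

1/3 stop brighter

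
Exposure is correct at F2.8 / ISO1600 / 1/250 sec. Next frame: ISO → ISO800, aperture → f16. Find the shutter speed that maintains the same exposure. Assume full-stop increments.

1/4s

ISO: 1600 → 800 — 1 stop dropped (darker).
Aperture: f/2.8 → f/4 → f/5.6 → f/8 → f/11 → f/16 — 5 stops stopped down (darker).
Net change so far: 6 stops darker. Offset with the shutter speed: 1/250 → 1/125 → 1/60 → 1/30 → 1/15 → 1/8 → 1/4.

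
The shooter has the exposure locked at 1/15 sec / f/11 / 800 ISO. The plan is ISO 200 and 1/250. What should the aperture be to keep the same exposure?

f/1.4

ISO: 800 → 400 → 200 — 2 stops lower (darker).
Shutter speed: 1/15 → 1/30 → 1/60 → 1/125 → 1/250 — 4 stops faster (darker).
Net change so far: 6 stops darker. Offset with the aperture: f/11 → f/8 → f/5.6 → f/4 → f/2.8 → f/2 → f/1.4.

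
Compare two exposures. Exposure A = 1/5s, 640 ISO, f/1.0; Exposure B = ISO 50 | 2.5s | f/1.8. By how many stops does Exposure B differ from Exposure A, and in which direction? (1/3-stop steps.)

1 2/3 stops darker

Aperture: f/1.0 → f/1.1 → f/1.2 → f/1.4 → f/1.6 → f/1.8 — 1 2/3 stops stopped down (darker).
Shutter speed: 1/5 → 1/4 → 0.3 → 0.4 → 0.5 → 0.6 → 0.8 → 1 → 1.3 → 1.6 → 2 → 2.5 — 3 2/3 stops longer (brighter).
ISO: 640 → 500 → 400 → 320 → 250 → 200 → 160 → 125 → 100 → 80 → 64 → 50 — 3 2/3 stops dropped (darker).
Net: −1 2/3 +3 2/3 −3 2/3 = −1 2/3 stops.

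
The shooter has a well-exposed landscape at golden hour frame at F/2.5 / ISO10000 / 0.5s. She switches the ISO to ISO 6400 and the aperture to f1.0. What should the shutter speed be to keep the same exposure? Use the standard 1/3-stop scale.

1/8s

ISO: 10000 → 8000 → 6400 — 2/3 stop lower (darker).
Aperture: f/2.5 → f/2.2 → f/2 → f/1.8 → f/1.6 → f/1.4 → f/1.2 → f/1.1 → f/1.0 — 2 2/3 stops wider (brighter).
Net change so far: 2 stops brighter. Offset with the shutter speed: 0.5 → 0.4 → 0.3 → 1/4 → 1/5 → 1/6 → 1/8.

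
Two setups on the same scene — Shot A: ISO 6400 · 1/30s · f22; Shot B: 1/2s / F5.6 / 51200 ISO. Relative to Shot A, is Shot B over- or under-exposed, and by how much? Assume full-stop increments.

Aperture: f/22 → f/16 → f/11 → f/8 → f/5.6 — 4 stops wider (brighter).
Shutter speed: 1/30 → 1/15 → 1/8 → 1/4 → 1/2 — 4 stops longer (brighter).
ISO: 6400 → 12800 → 25600 → 51200 — 3 stops raised (brighter).
Net: +4 +4 +3 = +11 stops.

11 stops brighter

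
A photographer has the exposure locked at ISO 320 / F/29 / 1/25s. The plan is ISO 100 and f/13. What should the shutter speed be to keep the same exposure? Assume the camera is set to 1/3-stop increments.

ISO: 320 → 250 → 200 → 160 → 125 → 100 — 1 2/3 stops lower (darker).
Aperture: f/29 → f/25 → f/22 → f/20 → f/18 → f/16 → f/14 → f/13 — 2 1/3 stops opened up (brighter).
Net change so far: 2/3 stop brighter. Offset with the shutter speed: 1/25 → 1/30 → 1/40.

1/40s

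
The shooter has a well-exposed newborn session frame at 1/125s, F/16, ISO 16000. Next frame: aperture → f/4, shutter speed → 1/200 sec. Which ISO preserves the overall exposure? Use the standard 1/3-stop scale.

Aperture: f/16 → f/14 → f/13 → f/11 → f/10 → f/9 → f/8 → f/7.1 → f/6.3 → f/5.6 → f/5 → f/4.5 → f/4 — 4 stops larger aperture (brighter).
Shutter speed: 1/125 → 1/160 → 1/200 — 2/3 stop faster (darker).
Net change so far: 3 1/3 stops brighter. Offset with the ISO: 16000 → 12800 → 10000 → 8000 → 6400 → 5000 → 4000 → 3200 → 2500 → 2000 → 1600.

ISO 1600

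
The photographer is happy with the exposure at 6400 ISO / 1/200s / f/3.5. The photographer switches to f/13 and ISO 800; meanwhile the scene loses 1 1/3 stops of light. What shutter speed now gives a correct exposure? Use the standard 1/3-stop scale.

1.3 s

Scene light: 1 1/3 stops darker.
Aperture: f/3.5 → f/4 → f/4.5 → f/5 → f/5.6 → f/6.3 → f/7.1 → f/8 → f/9 → f/10 → f/11 → f/13 — 3 2/3 stops smaller aperture (darker).
ISO: 6400 → 5000 → 4000 → 3200 → 2500 → 2000 → 1600 → 1250 → 1000 → 800 — 3 stops dropped (darker).
Net so far: 8 stops darker. Shutter speed: 1/200 → 1/160 → 1/125 → 1/100 → 1/80 → 1/60 → 1/50 → 1/40 → 1/30 → 1/25 → 1/20 → 1/15 → 1/13 → 1/10 → 1/8 → 1/6 → 1/5 → 1/4 → 0.3 → 0.4 → 0.5 → 0.6 → 0.8 → 1 → 1.3.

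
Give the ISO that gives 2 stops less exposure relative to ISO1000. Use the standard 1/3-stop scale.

ISO 250

ISO: 1000 → 800 → 640 → 500 → 400 → 320 → 250 — 2 stops dropped (darker).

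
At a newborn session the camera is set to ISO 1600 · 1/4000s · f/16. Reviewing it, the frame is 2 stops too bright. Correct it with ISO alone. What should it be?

ISO 400

Overexposed by 2 stops → need 2 stops darker.
ISO: 1600 → 800 → 400.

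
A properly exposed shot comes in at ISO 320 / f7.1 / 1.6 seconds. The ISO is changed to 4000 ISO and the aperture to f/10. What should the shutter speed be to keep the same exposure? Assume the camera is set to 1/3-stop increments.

1/4s

ISO: 320 → 400 → 500 → 640 → 800 → 1000 → 1250 → 1600 → 2000 → 2500 → 3200 → 4000 — 3 2/3 stops raised (brighter).
Aperture: f/7.1 → f/8 → f/9 → f/10 — 1 stop smaller aperture (darker).
Net change so far: 2 2/3 stops brighter. Offset with the shutter speed: 1.6 → 1.3 → 1 → 0.8 → 0.6 → 0.5 → 0.4 → 0.3 → 1/4.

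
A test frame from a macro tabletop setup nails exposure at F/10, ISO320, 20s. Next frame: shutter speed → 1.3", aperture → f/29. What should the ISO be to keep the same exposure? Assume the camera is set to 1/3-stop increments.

ISO 40000

Shutter speed: 20 → 15 → 13 → 10 → 8 → 6 → 5 → 4 → 3.2 → 2.5 → 2 → 1.6 → 1.3 — 4 stops shorter (darker).
Aperture: f/10 → f/11 → f/13 → f/14 → f/16 → f/18 → f/20 → f/22 → f/25 → f/29 — 3 stops stopped down (darker).
Net change so far: 7 stops darker. Offset with the ISO: 320 → 400 → 500 → 640 → 800 → 1000 → 1250 → 1600 → 2000 → 2500 → 3200 → 4000 → 5000 → 6400 → 8000 → 10000 → 12800 → 16000 → 20000 → 25600 → 32000 → 40000.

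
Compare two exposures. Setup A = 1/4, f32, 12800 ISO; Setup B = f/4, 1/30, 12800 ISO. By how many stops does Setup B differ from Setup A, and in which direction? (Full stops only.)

3 stops brighter

Aperture: f/32 → f/22 → f/16 → f/11 → f/8 → f/5.6 → f/4 — 6 stops wider (brighter).
Shutter speed: 1/4 → 1/8 → 1/15 → 1/30 — 3 stops shorter (darker).
ISO: unchanged.
Net: +6 −3 = +3 stops.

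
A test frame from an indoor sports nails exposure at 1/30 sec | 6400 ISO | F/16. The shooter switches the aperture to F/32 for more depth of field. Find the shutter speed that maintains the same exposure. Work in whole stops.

1/8s

Aperture: f/16 → f/22 → f/32 — 2 stops smaller aperture (darker).
Need 2 stops brighter from the shutter speed: 1/30 → 1/15 → 1/8.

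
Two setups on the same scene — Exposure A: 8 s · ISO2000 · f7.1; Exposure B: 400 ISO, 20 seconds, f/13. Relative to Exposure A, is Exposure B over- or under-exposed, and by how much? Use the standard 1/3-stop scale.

2 2/3 stops darker

Aperture: f/7.1 → f/8 → f/9 → f/10 → f/11 → f/13 — 1 2/3 stops narrower (darker).
Shutter speed: 8 → 10 → 13 → 15 → 20 — 1 1/3 stops slower (brighter).
ISO: 2000 → 1600 → 1250 → 1000 → 800 → 640 → 500 → 400 — 2 1/3 stops dropped (darker).
Net: −1 2/3 +1 1/3 −2 1/3 = −2 2/3 stops.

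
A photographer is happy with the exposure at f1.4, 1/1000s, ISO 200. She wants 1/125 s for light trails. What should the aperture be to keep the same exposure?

f/4

Shutter speed: 1/1000 → 1/500 → 1/250 → 1/125 — 3 stops slower (brighter).
Need 3 stops darker from the aperture: f/1.4 → f/2 → f/2.8 → f/4.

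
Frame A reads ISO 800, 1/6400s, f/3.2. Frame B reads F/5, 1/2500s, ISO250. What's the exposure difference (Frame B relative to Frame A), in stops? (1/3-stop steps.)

Aperture: f/3.2 → f/3.5 → f/4 → f/4.5 → f/5 — 1 1/3 stops stopped down (darker).
Shutter speed: 1/6400 → 1/5000 → 1/4000 → 1/3200 → 1/2500 — 1 1/3 stops longer (brighter).
ISO: 800 → 640 → 500 → 400 → 320 → 250 — 1 2/3 stops lower (darker).
Net: −1 1/3 +1 1/3 −1 2/3 = −1 2/3 stops.

1 2/3 stops darker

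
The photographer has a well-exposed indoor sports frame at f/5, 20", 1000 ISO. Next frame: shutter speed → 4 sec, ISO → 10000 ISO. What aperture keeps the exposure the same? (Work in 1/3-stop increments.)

f/7.1

Shutter speed: 20 → 15 → 13 → 10 → 8 → 6 → 5 → 4 — 2 1/3 stops faster (darker).
ISO: 1000 → 1250 → 1600 → 2000 → 2500 → 3200 → 4000 → 5000 → 6400 → 8000 → 10000 — 3 1/3 stops raised (brighter).
Net change so far: 1 stop brighter. Offset with the aperture: f/5 → f/5.6 → f/6.3 → f/7.1.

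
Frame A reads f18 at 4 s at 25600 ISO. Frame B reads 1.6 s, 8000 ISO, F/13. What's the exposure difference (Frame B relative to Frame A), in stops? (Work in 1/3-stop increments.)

2 stops darker

Aperture: f/18 → f/16 → f/14 → f/13 — 1 stop wider (brighter).
Shutter speed: 4 → 3.2 → 2.5 → 2 → 1.6 — 1 1/3 stops faster (darker).
ISO: 25600 → 20000 → 16000 → 12800 → 10000 → 8000 — 1 2/3 stops dropped (darker).
Net: +1 −1 1/3 −1 2/3 = −2 stops.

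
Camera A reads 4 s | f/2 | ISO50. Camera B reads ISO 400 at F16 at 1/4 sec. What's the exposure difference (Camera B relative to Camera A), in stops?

7 stops darker

Aperture: f/2 → f/2.8 → f/4 → f/5.6 → f/8 → f/11 → f/16 — 6 stops smaller aperture (darker).
Shutter speed: 4 → 2 → 1 → 1/2 → 1/4 — 4 stops shorter (darker).
ISO: 50 → 100 → 200 → 400 — 3 stops raised (brighter).
Net: −6 −4 +3 = −7 stops.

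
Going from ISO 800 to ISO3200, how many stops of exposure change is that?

2 stops

800 → 1600 → 3200 — count the steps: 2 stops.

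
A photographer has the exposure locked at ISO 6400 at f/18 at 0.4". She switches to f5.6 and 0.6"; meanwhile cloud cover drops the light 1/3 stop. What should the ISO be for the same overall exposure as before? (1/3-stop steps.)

Scene light: 1/3 stop darker.
Aperture: f/18 → f/16 → f/14 → f/13 → f/11 → f/10 → f/9 → f/8 → f/7.1 → f/6.3 → f/5.6 — 3 1/3 stops larger aperture (brighter).
Shutter speed: 0.4 → 0.5 → 0.6 — 2/3 stop longer (brighter).
Net so far: 3 2/3 stops brighter. ISO: 6400 → 5000 → 4000 → 3200 → 2500 → 2000 → 1600 → 1250 → 1000 → 800 → 640 → 500.

ISO 500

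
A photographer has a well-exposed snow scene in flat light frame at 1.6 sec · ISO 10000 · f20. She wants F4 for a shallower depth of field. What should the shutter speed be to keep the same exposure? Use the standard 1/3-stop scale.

1/15s

Aperture: f/20 → f/18 → f/16 → f/14 → f/13 → f/11 → f/10 → f/9 → f/8 → f/7.1 → f/6.3 → f/5.6 → f/5 → f/4.5 → f/4 — 4 2/3 stops larger aperture (brighter).
Need 4 2/3 stops darker from the shutter speed: 1.6 → 1.3 → 1 → 0.8 → 0.6 → 0.5 → 0.4 → 0.3 → 1/4 → 1/5 → 1/6 → 1/8 → 1/10 → 1/13 → 1/15.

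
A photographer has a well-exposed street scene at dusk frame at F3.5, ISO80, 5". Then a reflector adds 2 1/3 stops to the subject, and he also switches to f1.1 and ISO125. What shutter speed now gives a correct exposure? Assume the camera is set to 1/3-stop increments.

1/15s

Scene light: 2 1/3 stops brighter.
Aperture: f/3.5 → f/3.2 → f/2.8 → f/2.5 → f/2.2 → f/2 → f/1.8 → f/1.6 → f/1.4 → f/1.2 → f/1.1 — 3 1/3 stops opened up (brighter).
ISO: 80 → 100 → 125 — 2/3 stop higher (brighter).
Net so far: 6 1/3 stops brighter. Shutter speed: 5 → 4 → 3.2 → 2.5 → 2 → 1.6 → 1.3 → 1 → 0.8 → 0.6 → 0.5 → 0.4 → 0.3 → 1/4 → 1/5 → 1/6 → 1/8 → 1/10 → 1/13 → 1/15.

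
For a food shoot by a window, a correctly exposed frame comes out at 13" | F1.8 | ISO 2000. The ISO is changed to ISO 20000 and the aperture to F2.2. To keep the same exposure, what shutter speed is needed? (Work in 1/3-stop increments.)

ISO: 2000 → 2500 → 3200 → 4000 → 5000 → 6400 → 8000 → 10000 → 12800 → 16000 → 20000 — 3 1/3 stops raised (brighter).
Aperture: f/1.8 → f/2 → f/2.2 — 2/3 stop stopped down (darker).
Net change so far: 2 2/3 stops brighter. Offset with the shutter speed: 13 → 10 → 8 → 6 → 5 → 4 → 3.2 → 2.5 → 2.

2 s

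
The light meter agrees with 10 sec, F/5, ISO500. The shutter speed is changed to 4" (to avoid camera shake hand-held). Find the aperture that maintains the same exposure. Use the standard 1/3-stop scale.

Shutter speed: 10 → 8 → 6 → 5 → 4 — 1 1/3 stops shorter (darker).
Need 1 1/3 stops brighter from the aperture: f/5 → f/4.5 → f/4 → f/3.5 → f/3.2.

f/3.2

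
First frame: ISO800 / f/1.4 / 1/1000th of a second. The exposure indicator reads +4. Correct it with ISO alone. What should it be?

Overexposed by 4 stops → need 4 stops darker.
ISO: 800 → 400 → 200 → 100 → 50.

ISO 50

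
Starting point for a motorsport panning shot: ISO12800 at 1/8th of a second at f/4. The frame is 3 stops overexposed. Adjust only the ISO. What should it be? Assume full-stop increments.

Overexposed by 3 stops → need 3 stops darker.
ISO: 12800 → 6400 → 3200 → 1600.

ISO 1600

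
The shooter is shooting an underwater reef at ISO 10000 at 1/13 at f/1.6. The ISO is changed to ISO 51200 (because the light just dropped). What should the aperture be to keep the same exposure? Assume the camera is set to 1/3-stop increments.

f/3.5

ISO: 10000 → 12800 → 16000 → 20000 → 25600 → 32000 → 40000 → 51200 — 2 1/3 stops raised (brighter).
Need 2 1/3 stops darker from the aperture: f/1.6 → f/1.8 → f/2 → f/2.2 → f/2.5 → f/2.8 → f/3.2 → f/3.5.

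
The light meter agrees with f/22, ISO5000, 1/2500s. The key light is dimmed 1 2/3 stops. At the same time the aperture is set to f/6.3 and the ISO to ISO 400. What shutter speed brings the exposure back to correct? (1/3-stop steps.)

1/800s

Scene light: 1 2/3 stops darker.
Aperture: f/22 → f/20 → f/18 → f/16 → f/14 → f/13 → f/11 → f/10 → f/9 → f/8 → f/7.1 → f/6.3 — 3 2/3 stops wider (brighter).
ISO: 5000 → 4000 → 3200 → 2500 → 2000 → 1600 → 1250 → 1000 → 800 → 640 → 500 → 400 — 3 2/3 stops lower (darker).
Net so far: 1 2/3 stops darker. Shutter speed: 1/2500 → 1/2000 → 1/1600 → 1/1250 → 1/1000 → 1/800.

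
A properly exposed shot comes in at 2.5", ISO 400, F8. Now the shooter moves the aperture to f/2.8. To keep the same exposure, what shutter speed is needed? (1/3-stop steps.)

0.3 s

Aperture: f/8 → f/7.1 → f/6.3 → f/5.6 → f/5 → f/4.5 → f/4 → f/3.5 → f/3.2 → f/2.8 — 3 stops wider (brighter).
Need 3 stops darker from the shutter speed: 2.5 → 2 → 1.6 → 1.3 → 1 → 0.8 → 0.6 → 0.5 → 0.4 → 0.3.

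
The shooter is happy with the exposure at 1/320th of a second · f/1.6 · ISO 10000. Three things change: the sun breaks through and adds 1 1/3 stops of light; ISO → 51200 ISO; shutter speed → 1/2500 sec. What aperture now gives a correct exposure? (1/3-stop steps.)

f/2

Scene light: 1 1/3 stops brighter.
ISO: 10000 → 12800 → 16000 → 20000 → 25600 → 32000 → 40000 → 51200 — 2 1/3 stops raised (brighter).
Shutter speed: 1/320 → 1/400 → 1/500 → 1/640 → 1/800 → 1/1000 → 1/1250 → 1/1600 → 1/2000 → 1/2500 — 3 stops shorter (darker).
Net so far: 2/3 stop brighter. Aperture: f/1.6 → f/1.8 → f/2.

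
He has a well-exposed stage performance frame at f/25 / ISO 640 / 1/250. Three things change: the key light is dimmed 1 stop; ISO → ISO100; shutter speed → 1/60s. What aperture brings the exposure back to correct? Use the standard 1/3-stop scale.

f/14

Scene light: 1 stop darker.
ISO: 640 → 500 → 400 → 320 → 250 → 200 → 160 → 125 → 100 — 2 2/3 stops dropped (darker).
Shutter speed: 1/250 → 1/200 → 1/160 → 1/125 → 1/100 → 1/80 → 1/60 — 2 stops slower (brighter).
Net so far: 1 2/3 stops darker. Aperture: f/25 → f/22 → f/20 → f/18 → f/16 → f/14.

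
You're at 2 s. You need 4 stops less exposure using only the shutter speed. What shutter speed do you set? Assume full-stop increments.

1/8s

Shutter speed: 2 → 1 → 1/2 → 1/4 → 1/8 — 4 stops shorter (darker).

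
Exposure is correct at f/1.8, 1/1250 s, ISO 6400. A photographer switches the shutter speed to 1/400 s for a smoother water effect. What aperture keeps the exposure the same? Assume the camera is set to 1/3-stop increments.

f/3.2

Shutter speed: 1/1250 → 1/1000 → 1/800 → 1/640 → 1/500 → 1/400 — 1 2/3 stops longer (brighter).
Need 1 2/3 stops darker from the aperture: f/1.8 → f/2 → f/2.2 → f/2.5 → f/2.8 → f/3.2.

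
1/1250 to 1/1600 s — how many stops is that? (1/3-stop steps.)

1/3 stop

1/1250 → 1/1600 — count the steps: 1 third-stops = 1/3 stop.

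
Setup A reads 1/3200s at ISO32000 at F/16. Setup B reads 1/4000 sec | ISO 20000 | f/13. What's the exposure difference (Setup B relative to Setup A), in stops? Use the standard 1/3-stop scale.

Aperture: f/16 → f/14 → f/13 — 2/3 stop wider (brighter).
Shutter speed: 1/3200 → 1/4000 — 1/3 stop faster (darker).
ISO: 32000 → 25600 → 20000 — 2/3 stop dropped (darker).
Net: +2/3 −1/3 −2/3 = −1/3 stops.

1/3 stop darker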